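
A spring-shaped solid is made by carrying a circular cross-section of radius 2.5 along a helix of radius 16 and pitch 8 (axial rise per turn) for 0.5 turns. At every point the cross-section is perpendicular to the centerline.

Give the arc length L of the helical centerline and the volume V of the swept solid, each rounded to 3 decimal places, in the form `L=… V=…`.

L=50.424 V=990.081

2πR = 2π·16 = 100.530965
per-turn = √(100.530965² + 8²) = √(10106.4749 + 64) = √10170.4749 = 100.848772
L = 0.5 × 100.848772 = 50.424386
V = π·2.5² × L = 19.634954 × 50.424386 = 990.080508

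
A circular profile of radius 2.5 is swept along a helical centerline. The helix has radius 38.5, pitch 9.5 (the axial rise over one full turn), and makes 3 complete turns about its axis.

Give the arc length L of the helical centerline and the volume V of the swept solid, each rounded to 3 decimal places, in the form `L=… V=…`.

L=726.267 V=14260.225

2πR = 2π·38.5 = 241.902634
per-turn = √(241.902634² + 9.5²) = √(58516.8845 + 90.25) = √58607.1345 = 242.089104
L = 3 × 242.089104 = 726.267313
V = π·2.5² × L = 19.634954 × 726.267313 = 14260.225351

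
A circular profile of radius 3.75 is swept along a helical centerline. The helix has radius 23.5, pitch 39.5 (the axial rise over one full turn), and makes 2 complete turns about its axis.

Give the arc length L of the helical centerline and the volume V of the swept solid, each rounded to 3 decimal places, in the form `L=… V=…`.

2πR = 2π·23.5 = 147.654855
per-turn = √(147.654855² + 39.5²) = √(21801.9561 + 1560.25) = √23362.2061 = 152.847002
L = 2 × 152.847002 = 305.694005
V = π·3.75² × L = 44.178647 × 305.694005 = 13505.147428

L=305.694 V=13505.147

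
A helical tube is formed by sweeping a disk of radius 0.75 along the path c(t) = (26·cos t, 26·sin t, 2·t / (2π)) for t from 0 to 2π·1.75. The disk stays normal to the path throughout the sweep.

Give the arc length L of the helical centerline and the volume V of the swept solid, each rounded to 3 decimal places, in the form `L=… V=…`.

2πR = 2π·26 = 163.362818
per-turn = √(163.362818² + 2²) = √(26687.4103 + 4) = √26691.4103 = 163.375060
L = 1.75 × 163.375060 = 285.906355
V = π·0.75² × L = 1.767146 × 285.906355 = 505.238234

L=285.906 V=505.238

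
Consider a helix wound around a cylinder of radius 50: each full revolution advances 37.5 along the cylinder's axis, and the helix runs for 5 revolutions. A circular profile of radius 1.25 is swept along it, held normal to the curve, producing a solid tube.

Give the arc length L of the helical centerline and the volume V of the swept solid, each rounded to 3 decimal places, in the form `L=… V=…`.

2πR = 2π·50 = 314.159265
per-turn = √(314.159265² + 37.5²) = √(98696.0440 + 1406.25) = √100102.2940 = 316.389466
L = 5 × 316.389466 = 1581.947329
V = π·1.25² × L = 4.908739 × 1581.947329 = 7765.365790

L=1581.947 V=7765.366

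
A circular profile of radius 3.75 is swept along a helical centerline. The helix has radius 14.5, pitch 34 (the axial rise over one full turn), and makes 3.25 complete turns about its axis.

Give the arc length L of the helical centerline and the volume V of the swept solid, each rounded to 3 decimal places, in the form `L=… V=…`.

2πR = 2π·14.5 = 91.106187
per-turn = √(91.106187² + 34²) = √(8300.3373 + 1156) = √9456.3373 = 97.243701
L = 3.25 × 97.243701 = 316.042027
V = π·3.75² × L = 44.178647 × 316.042027 = 13962.309044

L=316.042 V=13962.309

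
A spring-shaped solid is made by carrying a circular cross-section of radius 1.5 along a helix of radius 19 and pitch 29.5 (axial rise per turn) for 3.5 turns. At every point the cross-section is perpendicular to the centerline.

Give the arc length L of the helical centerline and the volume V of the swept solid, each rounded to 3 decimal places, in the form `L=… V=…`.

2πR = 2π·19 = 119.380521
per-turn = √(119.380521² + 29.5²) = √(14251.7088 + 870.25) = √15121.9588 = 122.971374
L = 3.5 × 122.971374 = 430.399808
V = π·1.5² × L = 7.068583 × 430.399808 = 3042.316969

L=430.400 V=3042.317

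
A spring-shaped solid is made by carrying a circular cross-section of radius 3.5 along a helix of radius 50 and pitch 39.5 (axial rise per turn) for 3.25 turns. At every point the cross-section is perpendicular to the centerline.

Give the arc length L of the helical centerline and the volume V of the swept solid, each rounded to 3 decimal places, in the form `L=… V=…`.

L=1029.056 V=39602.732

2πR = 2π·50 = 314.159265
per-turn = √(314.159265² + 39.5²) = √(98696.0440 + 1560.25) = √100256.2940 = 316.632743
L = 3.25 × 316.632743 = 1029.056415
V = π·3.5² × L = 38.484510 × 1029.056415 = 39602.731905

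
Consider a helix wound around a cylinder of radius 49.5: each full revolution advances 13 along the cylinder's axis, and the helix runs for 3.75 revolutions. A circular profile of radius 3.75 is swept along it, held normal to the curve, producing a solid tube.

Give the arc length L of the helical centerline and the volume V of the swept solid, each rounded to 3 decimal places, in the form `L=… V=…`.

2πR = 2π·49.5 = 311.017673
per-turn = √(311.017673² + 13²) = √(96731.9927 + 169) = √96900.9927 = 311.289243
L = 3.75 × 311.289243 = 1167.334661
V = π·3.75² × L = 44.178647 × 1167.334661 = 51571.265550

L=1167.335 V=51571.266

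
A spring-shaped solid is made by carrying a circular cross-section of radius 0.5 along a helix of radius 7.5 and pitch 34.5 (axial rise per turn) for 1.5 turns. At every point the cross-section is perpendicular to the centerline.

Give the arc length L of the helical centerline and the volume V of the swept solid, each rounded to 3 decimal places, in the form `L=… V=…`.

L=87.605 V=68.804

2πR = 2π·7.5 = 47.123890
per-turn = √(47.123890² + 34.5²) = √(2220.6610 + 1190.25) = √3410.9110 = 58.403005
L = 1.5 × 58.403005 = 87.604507
V = π·0.5² × L = 0.785398 × 87.604507 = 68.804419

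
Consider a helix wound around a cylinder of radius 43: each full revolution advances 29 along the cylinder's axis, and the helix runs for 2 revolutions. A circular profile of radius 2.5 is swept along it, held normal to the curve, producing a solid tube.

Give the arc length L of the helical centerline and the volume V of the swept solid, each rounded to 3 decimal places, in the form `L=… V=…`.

L=543.458 V=10670.769

2πR = 2π·43 = 270.176968
per-turn = √(270.176968² + 29²) = √(72995.5942 + 841) = √73836.5942 = 271.728898
L = 2 × 271.728898 = 543.457797
V = π·2.5² × L = 19.634954 × 543.457797 = 10670.768882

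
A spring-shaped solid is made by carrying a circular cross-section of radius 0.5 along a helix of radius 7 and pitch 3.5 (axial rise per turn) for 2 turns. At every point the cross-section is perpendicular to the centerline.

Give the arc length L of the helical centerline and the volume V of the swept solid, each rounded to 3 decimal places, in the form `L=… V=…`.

L=88.243 V=69.306

2πR = 2π·7 = 43.982297
per-turn = √(43.982297² + 3.5²) = √(1934.4425 + 12.25) = √1946.6925 = 44.121338
L = 2 × 44.121338 = 88.242676
V = π·0.5² × L = 0.785398 × 88.242676 = 69.305636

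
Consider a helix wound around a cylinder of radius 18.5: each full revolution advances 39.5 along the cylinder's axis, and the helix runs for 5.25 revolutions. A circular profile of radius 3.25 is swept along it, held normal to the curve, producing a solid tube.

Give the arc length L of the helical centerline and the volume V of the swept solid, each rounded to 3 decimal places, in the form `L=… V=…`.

L=644.527 V=21387.379

2πR = 2π·18.5 = 116.238928
per-turn = √(116.238928² + 39.5²) = √(13511.4884 + 1560.25) = √15071.7384 = 122.767009
L = 5.25 × 122.767009 = 644.526796
V = π·3.25² × L = 33.183072 × 644.526796 = 21387.379327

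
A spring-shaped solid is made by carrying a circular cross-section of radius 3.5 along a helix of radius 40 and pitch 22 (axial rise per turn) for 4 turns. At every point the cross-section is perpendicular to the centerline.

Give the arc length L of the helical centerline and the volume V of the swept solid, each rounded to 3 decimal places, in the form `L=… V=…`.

2πR = 2π·40 = 251.327412
per-turn = √(251.327412² + 22²) = √(63165.4682 + 484) = √63649.4682 = 252.288462
L = 4 × 252.288462 = 1009.153849
V = π·3.5² × L = 38.484510 × 1009.153849 = 38836.791395

L=1009.154 V=38836.791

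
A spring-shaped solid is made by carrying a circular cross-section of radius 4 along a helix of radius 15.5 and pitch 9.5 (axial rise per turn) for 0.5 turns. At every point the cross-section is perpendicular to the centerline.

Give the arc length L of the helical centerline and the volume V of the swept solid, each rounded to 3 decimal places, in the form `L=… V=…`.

2πR = 2π·15.5 = 97.389372
per-turn = √(97.389372² + 9.5²) = √(9484.6898 + 90.25) = √9574.9398 = 97.851621
L = 0.5 × 97.851621 = 48.925811
V = π·4² × L = 50.265482 × 48.925811 = 2459.279482

L=48.926 V=2459.279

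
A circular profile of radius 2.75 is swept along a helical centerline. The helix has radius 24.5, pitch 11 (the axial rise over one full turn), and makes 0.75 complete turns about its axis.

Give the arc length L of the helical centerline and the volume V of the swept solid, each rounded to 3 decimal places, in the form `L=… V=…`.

L=115.748 V=2749.973

2πR = 2π·24.5 = 153.938040
per-turn = √(153.938040² + 11²) = √(23696.9202 + 121) = √23817.9202 = 154.330555
L = 0.75 × 154.330555 = 115.747916
V = π·2.75² × L = 23.758294 × 115.747916 = 2749.973073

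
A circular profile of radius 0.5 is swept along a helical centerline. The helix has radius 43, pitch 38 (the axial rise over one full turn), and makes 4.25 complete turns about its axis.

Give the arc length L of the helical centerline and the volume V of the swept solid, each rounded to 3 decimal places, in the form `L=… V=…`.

2πR = 2π·43 = 270.176968
per-turn = √(270.176968² + 38²) = √(72995.5942 + 1444) = √74439.5942 = 272.836204
L = 4.25 × 272.836204 = 1159.553867
V = π·0.5² × L = 0.785398 × 1159.553867 = 910.711477

L=1159.554 V=910.711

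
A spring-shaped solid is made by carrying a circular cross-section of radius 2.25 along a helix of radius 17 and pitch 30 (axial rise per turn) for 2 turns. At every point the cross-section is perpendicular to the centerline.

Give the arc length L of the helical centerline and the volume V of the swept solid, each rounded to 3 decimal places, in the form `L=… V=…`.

L=221.894 V=3529.075

2πR = 2π·17 = 106.814150
per-turn = √(106.814150² + 30²) = √(11409.2627 + 900) = √12309.2627 = 110.947117
L = 2 × 110.947117 = 221.894233
V = π·2.25² × L = 15.904313 × 221.894233 = 3529.075296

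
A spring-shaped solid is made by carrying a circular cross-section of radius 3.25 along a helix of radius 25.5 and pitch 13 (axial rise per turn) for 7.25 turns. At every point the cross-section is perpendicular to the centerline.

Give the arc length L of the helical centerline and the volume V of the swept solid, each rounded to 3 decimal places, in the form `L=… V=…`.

2πR = 2π·25.5 = 160.221225
per-turn = √(160.221225² + 13²) = √(25670.8410 + 169) = √25839.8410 = 160.747756
L = 7.25 × 160.747756 = 1165.421231
V = π·3.25² × L = 33.183072 × 1165.421231 = 38672.257080

L=1165.421 V=38672.257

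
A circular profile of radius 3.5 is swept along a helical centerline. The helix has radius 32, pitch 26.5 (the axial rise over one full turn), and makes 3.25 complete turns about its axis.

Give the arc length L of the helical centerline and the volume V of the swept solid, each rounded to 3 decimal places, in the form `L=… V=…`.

L=659.102 V=25365.236

2πR = 2π·32 = 201.061930
per-turn = √(201.061930² + 26.5²) = √(40425.8996 + 702.25) = √41128.1496 = 202.800763
L = 3.25 × 202.800763 = 659.102481
V = π·3.5² × L = 38.484510 × 659.102481 = 25365.236025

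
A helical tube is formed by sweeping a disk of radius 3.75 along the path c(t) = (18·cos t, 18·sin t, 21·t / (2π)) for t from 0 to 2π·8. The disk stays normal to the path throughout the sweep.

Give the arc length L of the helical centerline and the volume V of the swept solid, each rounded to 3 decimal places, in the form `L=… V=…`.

L=920.244 V=40655.121

2πR = 2π·18 = 113.097336
per-turn = √(113.097336² + 21²) = √(12791.0073 + 441) = √13232.0073 = 115.030463
L = 8 × 115.030463 = 920.243700
V = π·3.75² × L = 44.178647 × 920.243700 = 40655.121293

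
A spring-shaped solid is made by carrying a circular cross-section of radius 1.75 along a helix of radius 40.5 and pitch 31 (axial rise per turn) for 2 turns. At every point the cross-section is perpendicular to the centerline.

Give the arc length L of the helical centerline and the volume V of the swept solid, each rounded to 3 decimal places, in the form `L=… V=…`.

2πR = 2π·40.5 = 254.469005
per-turn = √(254.469005² + 31²) = √(64754.4745 + 961) = √65715.4745 = 256.350296
L = 2 × 256.350296 = 512.700593
V = π·1.75² × L = 9.621128 × 512.700593 = 4932.757774

L=512.701 V=4932.758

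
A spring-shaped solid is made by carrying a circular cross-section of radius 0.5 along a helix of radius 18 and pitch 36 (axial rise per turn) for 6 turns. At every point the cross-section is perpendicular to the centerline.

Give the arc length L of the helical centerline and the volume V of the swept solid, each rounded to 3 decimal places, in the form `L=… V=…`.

L=712.132 V=559.307

2πR = 2π·18 = 113.097336
per-turn = √(113.097336² + 36²) = √(12791.0073 + 1296) = √14087.0073 = 118.688699
L = 6 × 118.688699 = 712.132195
V = π·0.5² × L = 0.785398 × 712.132195 = 559.307318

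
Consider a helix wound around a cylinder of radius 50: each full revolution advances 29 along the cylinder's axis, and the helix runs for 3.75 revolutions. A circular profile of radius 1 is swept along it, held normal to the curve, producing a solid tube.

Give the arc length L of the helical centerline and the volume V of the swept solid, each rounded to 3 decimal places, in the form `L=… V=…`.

L=1183.106 V=3716.837

2πR = 2π·50 = 314.159265
per-turn = √(314.159265² + 29²) = √(98696.0440 + 841) = √99537.0440 = 315.494919
L = 3.75 × 315.494919 = 1183.105947
V = π·1² × L = 3.141593 × 1183.105947 = 3716.836951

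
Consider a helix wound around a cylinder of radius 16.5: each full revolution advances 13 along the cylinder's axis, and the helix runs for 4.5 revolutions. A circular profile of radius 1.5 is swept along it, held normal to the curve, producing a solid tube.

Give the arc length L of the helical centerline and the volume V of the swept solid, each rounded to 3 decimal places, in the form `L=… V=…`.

2πR = 2π·16.5 = 103.672558
per-turn = √(103.672558² + 13²) = √(10747.9992 + 169) = √10916.9992 = 104.484445
L = 4.5 × 104.484445 = 470.180001
V = π·1.5² × L = 7.068583 × 470.180001 = 3323.506586

L=470.180 V=3323.507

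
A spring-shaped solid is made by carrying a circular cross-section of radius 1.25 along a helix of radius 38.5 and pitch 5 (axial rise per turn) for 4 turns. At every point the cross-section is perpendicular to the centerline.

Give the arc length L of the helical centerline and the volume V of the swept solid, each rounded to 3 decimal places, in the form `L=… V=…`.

L=967.817 V=4750.762

2πR = 2π·38.5 = 241.902634
per-turn = √(241.902634² + 5²) = √(58516.8845 + 25) = √58541.8845 = 241.954302
L = 4 × 241.954302 = 967.817210
V = π·1.25² × L = 4.908739 × 967.817210 = 4750.761620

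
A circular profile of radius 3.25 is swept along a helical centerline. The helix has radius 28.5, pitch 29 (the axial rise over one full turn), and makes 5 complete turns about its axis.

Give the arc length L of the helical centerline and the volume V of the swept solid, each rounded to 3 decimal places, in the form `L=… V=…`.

L=907.019 V=30097.680

2πR = 2π·28.5 = 179.070781
per-turn = √(179.070781² + 29²) = √(32066.3447 + 841) = √32907.3447 = 181.403817
L = 5 × 181.403817 = 907.019083
V = π·3.25² × L = 33.183072 × 907.019083 = 30097.679913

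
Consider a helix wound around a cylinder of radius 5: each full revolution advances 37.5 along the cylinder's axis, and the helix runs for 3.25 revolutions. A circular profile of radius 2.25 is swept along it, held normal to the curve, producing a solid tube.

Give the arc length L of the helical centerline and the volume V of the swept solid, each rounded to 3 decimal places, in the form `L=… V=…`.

2πR = 2π·5 = 31.415927
per-turn = √(31.415927² + 37.5²) = √(986.9604 + 1406.25) = √2393.2104 = 48.920450
L = 3.25 × 48.920450 = 158.991463
V = π·2.25² × L = 15.904313 × 158.991463 = 2528.649960

L=158.991 V=2528.650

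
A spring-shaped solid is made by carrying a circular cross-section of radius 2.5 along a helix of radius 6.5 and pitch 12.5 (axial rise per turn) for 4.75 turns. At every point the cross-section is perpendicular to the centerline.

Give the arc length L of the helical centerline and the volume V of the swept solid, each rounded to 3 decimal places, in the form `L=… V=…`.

L=202.876 V=3983.468

2πR = 2π·6.5 = 40.840704
per-turn = √(40.840704² + 12.5²) = √(1667.9631 + 156.25) = √1824.2131 = 42.710808
L = 4.75 × 42.710808 = 202.876339
V = π·2.5² × L = 19.634954 × 202.876339 = 3983.467608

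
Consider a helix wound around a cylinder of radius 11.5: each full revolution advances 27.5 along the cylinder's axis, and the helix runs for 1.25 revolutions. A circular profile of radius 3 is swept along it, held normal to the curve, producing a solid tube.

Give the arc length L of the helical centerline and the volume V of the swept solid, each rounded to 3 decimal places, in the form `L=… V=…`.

2πR = 2π·11.5 = 72.256631
per-turn = √(72.256631² + 27.5²) = √(5221.0207 + 756.25) = √5977.2707 = 77.312811
L = 1.25 × 77.312811 = 96.641014
V = π·3² × L = 28.274334 × 96.641014 = 2732.460286

L=96.641 V=2732.460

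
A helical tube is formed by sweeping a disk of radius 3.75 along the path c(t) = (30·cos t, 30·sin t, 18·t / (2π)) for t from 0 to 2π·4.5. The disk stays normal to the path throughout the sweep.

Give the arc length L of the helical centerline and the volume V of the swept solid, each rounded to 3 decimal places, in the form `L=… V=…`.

L=852.089 V=37644.126

2πR = 2π·30 = 188.495559
per-turn = √(188.495559² + 18²) = √(35530.5758 + 324) = √35854.5758 = 189.353046
L = 4.5 × 189.353046 = 852.088705
V = π·3.75² × L = 44.178647 × 852.088705 = 37644.125839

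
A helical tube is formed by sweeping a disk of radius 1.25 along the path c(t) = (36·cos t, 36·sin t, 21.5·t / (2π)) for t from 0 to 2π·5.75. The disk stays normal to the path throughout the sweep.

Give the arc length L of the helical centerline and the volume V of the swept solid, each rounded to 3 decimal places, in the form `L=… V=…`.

2πR = 2π·36 = 226.194671
per-turn = √(226.194671² + 21.5²) = √(51164.0292 + 462.25) = √51626.2792 = 227.214170
L = 5.75 × 227.214170 = 1306.481480
V = π·1.25² × L = 4.908739 × 1306.481480 = 6413.175966

L=1306.481 V=6413.176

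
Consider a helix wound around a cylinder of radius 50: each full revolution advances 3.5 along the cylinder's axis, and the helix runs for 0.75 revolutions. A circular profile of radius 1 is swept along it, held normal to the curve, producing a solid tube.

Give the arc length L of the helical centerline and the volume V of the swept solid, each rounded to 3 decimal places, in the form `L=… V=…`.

2πR = 2π·50 = 314.159265
per-turn = √(314.159265² + 3.5²) = √(98696.0440 + 12.25) = √98708.2940 = 314.178761
L = 0.75 × 314.178761 = 235.634071
V = π·1² × L = 3.141593 × 235.634071 = 740.266266

L=235.634 V=740.266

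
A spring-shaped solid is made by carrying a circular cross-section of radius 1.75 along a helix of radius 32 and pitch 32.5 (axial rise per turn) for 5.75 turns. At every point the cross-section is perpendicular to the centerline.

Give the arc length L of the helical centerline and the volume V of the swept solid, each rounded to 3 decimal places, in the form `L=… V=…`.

L=1171.112 V=11267.419

2πR = 2π·32 = 201.061930
per-turn = √(201.061930² + 32.5²) = √(40425.8996 + 1056.25) = √41482.1496 = 203.671671
L = 5.75 × 203.671671 = 1171.112109
V = π·1.75² × L = 9.621128 × 1171.112109 = 11267.418920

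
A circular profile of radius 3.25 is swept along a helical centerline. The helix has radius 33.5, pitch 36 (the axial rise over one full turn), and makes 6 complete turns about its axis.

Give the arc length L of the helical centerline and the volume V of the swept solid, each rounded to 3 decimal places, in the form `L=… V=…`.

L=1281.259 V=42516.096

2πR = 2π·33.5 = 210.486708
per-turn = √(210.486708² + 36²) = √(44304.6542 + 1296) = √45600.6542 = 213.543097
L = 6 × 213.543097 = 1281.258580
V = π·3.25² × L = 33.183072 × 1281.258580 = 42516.096238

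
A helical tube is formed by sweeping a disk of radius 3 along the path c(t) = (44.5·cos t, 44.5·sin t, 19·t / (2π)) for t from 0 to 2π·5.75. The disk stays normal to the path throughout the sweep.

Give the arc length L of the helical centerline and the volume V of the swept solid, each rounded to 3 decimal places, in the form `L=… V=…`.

L=1611.418 V=45561.763

2πR = 2π·44.5 = 279.601746
per-turn = √(279.601746² + 19²) = √(78177.1365 + 361) = √78538.1365 = 280.246564
L = 5.75 × 280.246564 = 1611.417741
V = π·3² × L = 28.274334 × 1611.417741 = 45561.763239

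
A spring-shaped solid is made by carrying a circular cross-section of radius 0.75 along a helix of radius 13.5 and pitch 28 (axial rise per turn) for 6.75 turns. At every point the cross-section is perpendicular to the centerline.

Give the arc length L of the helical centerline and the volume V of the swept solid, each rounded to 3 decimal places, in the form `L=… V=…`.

2πR = 2π·13.5 = 84.823002
per-turn = √(84.823002² + 28²) = √(7194.9416 + 784) = √7978.9416 = 89.324922
L = 6.75 × 89.324922 = 602.943220
V = π·0.75² × L = 1.767146 × 602.943220 = 1065.488620

L=602.943 V=1065.489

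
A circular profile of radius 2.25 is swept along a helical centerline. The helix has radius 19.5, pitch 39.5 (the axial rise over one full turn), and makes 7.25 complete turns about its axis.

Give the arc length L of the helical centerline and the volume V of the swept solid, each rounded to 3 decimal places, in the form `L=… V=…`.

2πR = 2π·19.5 = 122.522113
per-turn = √(122.522113² + 39.5²) = √(15011.6683 + 1560.25) = √16571.9183 = 128.731963
L = 7.25 × 128.731963 = 933.306732
V = π·2.25² × L = 15.904313 × 933.306732 = 14843.602207

L=933.307 V=14843.602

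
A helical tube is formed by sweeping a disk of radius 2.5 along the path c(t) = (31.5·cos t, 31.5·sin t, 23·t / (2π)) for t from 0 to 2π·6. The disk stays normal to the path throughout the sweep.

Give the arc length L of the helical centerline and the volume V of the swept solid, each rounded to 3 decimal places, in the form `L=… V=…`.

2πR = 2π·31.5 = 197.920337
per-turn = √(197.920337² + 23²) = √(39172.4599 + 529) = √39701.4599 = 199.252252
L = 6 × 199.252252 = 1195.513511
V = π·2.5² × L = 19.634954 × 1195.513511 = 23473.852899

L=1195.514 V=23473.853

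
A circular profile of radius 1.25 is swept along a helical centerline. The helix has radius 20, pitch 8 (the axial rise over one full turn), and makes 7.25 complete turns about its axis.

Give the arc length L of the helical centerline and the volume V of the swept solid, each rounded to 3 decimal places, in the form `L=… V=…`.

2πR = 2π·20 = 125.663706
per-turn = √(125.663706² + 8²) = √(15791.3670 + 64) = √15855.3670 = 125.918097
L = 7.25 × 125.918097 = 912.906200
V = π·1.25² × L = 4.908739 × 912.906200 = 4481.217831

L=912.906 V=4481.218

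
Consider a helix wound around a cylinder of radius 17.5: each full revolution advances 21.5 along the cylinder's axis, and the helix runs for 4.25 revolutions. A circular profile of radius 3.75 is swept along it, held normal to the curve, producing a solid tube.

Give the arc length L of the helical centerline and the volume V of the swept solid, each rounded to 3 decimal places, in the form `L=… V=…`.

L=476.162 V=21036.172

2πR = 2π·17.5 = 109.955743
per-turn = √(109.955743² + 21.5²) = √(12090.2654 + 462.25) = √12552.5154 = 112.038009
L = 4.25 × 112.038009 = 476.161537
V = π·3.75² × L = 44.178647 × 476.161537 = 21036.172308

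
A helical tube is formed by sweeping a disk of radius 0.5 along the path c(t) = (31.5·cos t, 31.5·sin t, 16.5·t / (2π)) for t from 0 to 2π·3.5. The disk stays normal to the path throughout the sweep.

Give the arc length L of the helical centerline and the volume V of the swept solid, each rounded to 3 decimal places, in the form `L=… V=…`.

2πR = 2π·31.5 = 197.920337
per-turn = √(197.920337² + 16.5²) = √(39172.4599 + 272.25) = √39444.7099 = 198.606923
L = 3.5 × 198.606923 = 695.124231
V = π·0.5² × L = 0.785398 × 695.124231 = 545.949294

L=695.124 V=545.949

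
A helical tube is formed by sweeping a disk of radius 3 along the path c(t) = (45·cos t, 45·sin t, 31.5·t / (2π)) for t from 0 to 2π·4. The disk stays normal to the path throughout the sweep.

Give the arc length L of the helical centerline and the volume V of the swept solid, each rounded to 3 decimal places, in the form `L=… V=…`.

2πR = 2π·45 = 282.743339
per-turn = √(282.743339² + 31.5²) = √(79943.7956 + 992.25) = √80936.0456 = 284.492611
L = 4 × 284.492611 = 1137.970444
V = π·3² × L = 28.274334 × 1137.970444 = 32175.356269

L=1137.970 V=32175.356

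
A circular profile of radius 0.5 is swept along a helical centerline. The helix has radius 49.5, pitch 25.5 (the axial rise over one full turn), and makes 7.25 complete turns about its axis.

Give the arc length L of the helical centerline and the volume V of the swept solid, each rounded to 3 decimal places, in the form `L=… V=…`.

L=2262.444 V=1776.920

2πR = 2π·49.5 = 311.017673
per-turn = √(311.017673² + 25.5²) = √(96731.9927 + 650.25) = √97382.2427 = 312.061280
L = 7.25 × 312.061280 = 2262.444283
V = π·0.5² × L = 0.785398 × 2262.444283 = 1776.919585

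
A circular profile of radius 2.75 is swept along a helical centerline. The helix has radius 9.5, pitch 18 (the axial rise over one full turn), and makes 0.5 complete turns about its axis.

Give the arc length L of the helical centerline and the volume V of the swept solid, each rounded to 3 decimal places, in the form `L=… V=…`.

L=31.173 V=740.608

2πR = 2π·9.5 = 59.690260
per-turn = √(59.690260² + 18²) = √(3562.9272 + 324) = √3886.9272 = 62.345226
L = 0.5 × 62.345226 = 31.172613
V = π·2.75² × L = 23.758294 × 31.172613 = 740.608117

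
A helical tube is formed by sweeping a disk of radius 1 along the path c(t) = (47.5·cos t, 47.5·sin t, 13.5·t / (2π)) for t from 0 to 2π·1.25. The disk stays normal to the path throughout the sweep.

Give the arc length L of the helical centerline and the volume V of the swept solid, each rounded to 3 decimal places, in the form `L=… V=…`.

L=373.446 V=1173.214

2πR = 2π·47.5 = 298.451302
per-turn = √(298.451302² + 13.5²) = √(89073.1797 + 182.25) = √89255.4297 = 298.756472
L = 1.25 × 298.756472 = 373.445590
V = π·1² × L = 3.141593 × 373.445590 = 1173.213923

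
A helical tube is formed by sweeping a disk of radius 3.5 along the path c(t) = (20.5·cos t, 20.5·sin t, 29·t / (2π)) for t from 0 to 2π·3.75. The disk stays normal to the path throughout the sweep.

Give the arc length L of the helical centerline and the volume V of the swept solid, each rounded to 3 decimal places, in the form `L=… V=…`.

2πR = 2π·20.5 = 128.805299
per-turn = √(128.805299² + 29²) = √(16590.8050 + 841) = √17431.8050 = 132.029561
L = 3.75 × 132.029561 = 495.110854
V = π·3.5² × L = 38.484510 × 495.110854 = 19054.098617

L=495.111 V=19054.099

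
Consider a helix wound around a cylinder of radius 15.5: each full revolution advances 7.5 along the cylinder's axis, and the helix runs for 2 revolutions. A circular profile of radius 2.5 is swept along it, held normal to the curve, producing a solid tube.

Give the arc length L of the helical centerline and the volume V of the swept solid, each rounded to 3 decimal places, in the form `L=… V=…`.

L=195.355 V=3835.796

2πR = 2π·15.5 = 97.389372
per-turn = √(97.389372² + 7.5²) = √(9484.6898 + 56.25) = √9540.9398 = 97.677735
L = 2 × 97.677735 = 195.355469
V = π·2.5² × L = 19.634954 × 195.355469 = 3835.795667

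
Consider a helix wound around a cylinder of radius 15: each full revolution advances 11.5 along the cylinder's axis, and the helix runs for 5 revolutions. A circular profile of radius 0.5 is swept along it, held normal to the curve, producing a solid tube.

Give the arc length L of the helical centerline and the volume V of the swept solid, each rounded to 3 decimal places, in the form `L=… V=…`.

L=474.734 V=372.855

2πR = 2π·15 = 94.247780
per-turn = √(94.247780² + 11.5²) = √(8882.6440 + 132.25) = √9014.8940 = 94.946795
L = 5 × 94.946795 = 474.733977
V = π·0.5² × L = 0.785398 × 474.733977 = 372.855194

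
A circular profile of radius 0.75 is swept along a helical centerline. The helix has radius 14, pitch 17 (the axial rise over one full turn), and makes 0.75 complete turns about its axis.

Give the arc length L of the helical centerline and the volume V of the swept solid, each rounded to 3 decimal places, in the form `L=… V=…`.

2πR = 2π·14 = 87.964594
per-turn = √(87.964594² + 17²) = √(7737.7699 + 289) = √8026.7699 = 89.592242
L = 0.75 × 89.592242 = 67.194182
V = π·0.75² × L = 1.767146 × 67.194182 = 118.741920

L=67.194 V=118.742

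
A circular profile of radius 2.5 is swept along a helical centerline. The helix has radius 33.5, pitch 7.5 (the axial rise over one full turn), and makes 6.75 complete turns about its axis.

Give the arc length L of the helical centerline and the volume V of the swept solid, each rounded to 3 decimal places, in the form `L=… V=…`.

2πR = 2π·33.5 = 210.486708
per-turn = √(210.486708² + 7.5²) = √(44304.6542 + 56.25) = √44360.9042 = 210.620284
L = 6.75 × 210.620284 = 1421.686919
V = π·2.5² × L = 19.634954 × 1421.686919 = 27914.757378

L=1421.687 V=27914.757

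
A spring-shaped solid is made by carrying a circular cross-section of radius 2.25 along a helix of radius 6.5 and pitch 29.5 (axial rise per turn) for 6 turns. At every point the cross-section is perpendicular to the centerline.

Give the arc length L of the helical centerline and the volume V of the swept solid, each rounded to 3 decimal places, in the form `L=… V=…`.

L=302.284 V=4807.621

2πR = 2π·6.5 = 40.840704
per-turn = √(40.840704² + 29.5²) = √(1667.9631 + 870.25) = √2538.2131 = 50.380682
L = 6 × 50.380682 = 302.284093
V = π·2.25² × L = 15.904313 × 302.284093 = 4807.620780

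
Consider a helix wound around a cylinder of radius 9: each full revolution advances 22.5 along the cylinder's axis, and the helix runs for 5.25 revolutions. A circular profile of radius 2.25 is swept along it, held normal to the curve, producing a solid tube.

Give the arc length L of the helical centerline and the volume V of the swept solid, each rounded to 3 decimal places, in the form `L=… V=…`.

L=319.518 V=5081.709

2πR = 2π·9 = 56.548668
per-turn = √(56.548668² + 22.5²) = √(3197.7518 + 506.25) = √3704.0018 = 60.860511
L = 5.25 × 60.860511 = 319.517684
V = π·2.25² × L = 15.904313 × 319.517684 = 5081.709193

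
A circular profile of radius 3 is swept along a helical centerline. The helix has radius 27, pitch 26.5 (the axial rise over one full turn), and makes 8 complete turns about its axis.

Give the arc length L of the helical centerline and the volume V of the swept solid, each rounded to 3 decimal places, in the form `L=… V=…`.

2πR = 2π·27 = 169.646003
per-turn = √(169.646003² + 26.5²) = √(28779.7664 + 702.25) = √29482.0164 = 171.703280
L = 8 × 171.703280 = 1373.626242
V = π·3² × L = 28.274334 × 1373.626242 = 38838.366986

L=1373.626 V=38838.367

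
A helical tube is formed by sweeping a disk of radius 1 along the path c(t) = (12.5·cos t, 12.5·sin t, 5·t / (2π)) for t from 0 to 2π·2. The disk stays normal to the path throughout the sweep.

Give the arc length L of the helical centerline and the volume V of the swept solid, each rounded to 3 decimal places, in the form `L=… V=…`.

2πR = 2π·12.5 = 78.539816
per-turn = √(78.539816² + 5²) = √(6168.5028 + 25) = √6193.5028 = 78.698810
L = 2 × 78.698810 = 157.397621
V = π·1² × L = 3.141593 × 157.397621 = 494.479209

L=157.398 V=494.479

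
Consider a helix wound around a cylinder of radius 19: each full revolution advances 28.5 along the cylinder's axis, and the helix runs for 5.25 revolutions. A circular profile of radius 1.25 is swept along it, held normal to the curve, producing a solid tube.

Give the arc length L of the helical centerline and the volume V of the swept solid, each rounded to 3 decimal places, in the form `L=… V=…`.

2πR = 2π·19 = 119.380521
per-turn = √(119.380521² + 28.5²) = √(14251.7088 + 812.25) = √15063.9588 = 122.735320
L = 5.25 × 122.735320 = 644.360430
V = π·1.25² × L = 4.908739 × 644.360430 = 3162.996862

L=644.360 V=3162.997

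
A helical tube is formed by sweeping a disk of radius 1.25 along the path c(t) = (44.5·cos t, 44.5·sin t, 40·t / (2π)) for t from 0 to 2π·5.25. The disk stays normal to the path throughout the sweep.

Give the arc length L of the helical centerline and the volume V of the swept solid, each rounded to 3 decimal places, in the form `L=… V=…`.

2πR = 2π·44.5 = 279.601746
per-turn = √(279.601746² + 40²) = √(78177.1365 + 1600) = √79777.1365 = 282.448467
L = 5.25 × 282.448467 = 1482.854451
V = π·1.25² × L = 4.908739 × 1482.854451 = 7278.944766

L=1482.854 V=7278.945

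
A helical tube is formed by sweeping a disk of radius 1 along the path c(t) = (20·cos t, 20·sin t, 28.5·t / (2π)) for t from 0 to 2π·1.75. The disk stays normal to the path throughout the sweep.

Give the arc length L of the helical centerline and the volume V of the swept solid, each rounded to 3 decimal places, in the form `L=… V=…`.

2πR = 2π·20 = 125.663706
per-turn = √(125.663706² + 28.5²) = √(15791.3670 + 812.25) = √16603.6170 = 128.855023
L = 1.75 × 128.855023 = 225.496291
V = π·1² × L = 3.141593 × 225.496291 = 708.417491

L=225.496 V=708.417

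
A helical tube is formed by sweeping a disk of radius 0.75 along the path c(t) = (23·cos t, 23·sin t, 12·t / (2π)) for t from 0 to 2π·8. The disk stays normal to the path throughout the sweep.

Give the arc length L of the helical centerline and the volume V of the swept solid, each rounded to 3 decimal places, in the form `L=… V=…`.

2πR = 2π·23 = 144.513262
per-turn = √(144.513262² + 12²) = √(20884.0829 + 144) = √21028.0829 = 145.010630
L = 8 × 145.010630 = 1160.085043
V = π·0.75² × L = 1.767146 × 1160.085043 = 2050.039489

L=1160.085 V=2050.039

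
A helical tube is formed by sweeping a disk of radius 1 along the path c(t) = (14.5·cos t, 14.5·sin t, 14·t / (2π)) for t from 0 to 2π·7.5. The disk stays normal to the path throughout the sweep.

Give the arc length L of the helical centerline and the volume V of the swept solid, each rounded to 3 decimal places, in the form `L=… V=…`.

2πR = 2π·14.5 = 91.106187
per-turn = √(91.106187² + 14²) = √(8300.3373 + 196) = √8496.3373 = 92.175579
L = 7.5 × 92.175579 = 691.316840
V = π·1² × L = 3.141593 × 691.316840 = 2171.835906

L=691.317 V=2171.836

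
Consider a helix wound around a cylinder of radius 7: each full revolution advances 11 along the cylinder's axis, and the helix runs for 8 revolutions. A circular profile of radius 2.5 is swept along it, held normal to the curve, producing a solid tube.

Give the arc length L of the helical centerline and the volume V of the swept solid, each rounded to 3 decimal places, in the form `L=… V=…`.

L=362.696 V=7121.517

2πR = 2π·7 = 43.982297
per-turn = √(43.982297² + 11²) = √(1934.4425 + 121) = √2055.4425 = 45.336988
L = 8 × 45.336988 = 362.695902
V = π·2.5² × L = 19.634954 × 362.695902 = 7121.517390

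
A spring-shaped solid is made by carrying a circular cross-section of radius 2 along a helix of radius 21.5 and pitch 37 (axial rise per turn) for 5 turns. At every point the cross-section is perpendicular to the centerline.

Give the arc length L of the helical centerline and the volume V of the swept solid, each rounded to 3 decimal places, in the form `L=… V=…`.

L=700.320 V=8800.475

2πR = 2π·21.5 = 135.088484
per-turn = √(135.088484² + 37²) = √(18248.8985 + 1369) = √19617.8985 = 140.063909
L = 5 × 140.063909 = 700.319544
V = π·2² × L = 12.566371 × 700.319544 = 8800.474936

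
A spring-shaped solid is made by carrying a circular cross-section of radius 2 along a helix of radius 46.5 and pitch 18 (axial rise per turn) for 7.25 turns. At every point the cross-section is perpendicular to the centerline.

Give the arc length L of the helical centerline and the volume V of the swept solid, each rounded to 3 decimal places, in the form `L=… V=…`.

2πR = 2π·46.5 = 292.168117
per-turn = √(292.168117² + 18²) = √(85362.2085 + 324) = √85686.2085 = 292.722067
L = 7.25 × 292.722067 = 2122.234985
V = π·2² × L = 12.566371 × 2122.234985 = 26668.791355

L=2122.235 V=26668.791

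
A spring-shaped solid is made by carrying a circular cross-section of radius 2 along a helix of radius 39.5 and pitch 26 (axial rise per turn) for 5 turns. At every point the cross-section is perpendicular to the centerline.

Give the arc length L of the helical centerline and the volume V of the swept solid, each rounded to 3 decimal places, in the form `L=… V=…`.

L=1247.720 V=15679.311

2πR = 2π·39.5 = 248.185820
per-turn = √(248.185820² + 26²) = √(61596.2011 + 676) = √62272.2011 = 249.543986
L = 5 × 249.543986 = 1247.719931
V = π·2² × L = 12.566371 × 1247.719931 = 15679.311078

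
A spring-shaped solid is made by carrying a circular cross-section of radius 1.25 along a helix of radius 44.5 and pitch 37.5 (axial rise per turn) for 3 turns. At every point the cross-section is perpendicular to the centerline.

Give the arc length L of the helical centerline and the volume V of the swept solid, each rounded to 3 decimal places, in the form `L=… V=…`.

L=846.316 V=4154.343

2πR = 2π·44.5 = 279.601746
per-turn = √(279.601746² + 37.5²) = √(78177.1365 + 1406.25) = √79583.3865 = 282.105275
L = 3 × 282.105275 = 846.315826
V = π·1.25² × L = 4.908739 × 846.315826 = 4154.343099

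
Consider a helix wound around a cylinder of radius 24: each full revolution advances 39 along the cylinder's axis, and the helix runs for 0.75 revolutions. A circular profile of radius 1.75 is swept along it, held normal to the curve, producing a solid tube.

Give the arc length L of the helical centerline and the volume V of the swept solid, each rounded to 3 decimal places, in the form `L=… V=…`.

L=116.819 V=1123.926

2πR = 2π·24 = 150.796447
per-turn = √(150.796447² + 39²) = √(22739.5685 + 1521) = √24260.5685 = 155.758045
L = 0.75 × 155.758045 = 116.818534
V = π·1.75² × L = 9.621128 × 116.818534 = 1123.926007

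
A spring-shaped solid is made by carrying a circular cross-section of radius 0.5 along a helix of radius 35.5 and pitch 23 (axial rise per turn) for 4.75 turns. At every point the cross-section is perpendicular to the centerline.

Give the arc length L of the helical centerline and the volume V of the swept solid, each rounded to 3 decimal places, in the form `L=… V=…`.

L=1065.120 V=836.543

2πR = 2π·35.5 = 223.053078
per-turn = √(223.053078² + 23²) = √(49752.6758 + 529) = √50281.6758 = 224.235759
L = 4.75 × 224.235759 = 1065.119857
V = π·0.5² × L = 0.785398 × 1065.119857 = 836.543180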